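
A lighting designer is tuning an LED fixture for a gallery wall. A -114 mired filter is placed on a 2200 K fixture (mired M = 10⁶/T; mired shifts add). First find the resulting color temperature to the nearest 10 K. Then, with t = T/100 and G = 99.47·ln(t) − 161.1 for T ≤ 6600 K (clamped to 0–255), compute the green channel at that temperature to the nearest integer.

175

M_in = 10⁶/2200 = 454.55; M_out = 454.55 + (-114) = 340.55.
T_out = 10⁶/340.55 = 2936.5 K → 2940 K; t = 29.4.
G = 99.47·ln 29.4 − 161.1 = 99.47·3.3810 − 161.1 = 175.208.
Rounded: 175.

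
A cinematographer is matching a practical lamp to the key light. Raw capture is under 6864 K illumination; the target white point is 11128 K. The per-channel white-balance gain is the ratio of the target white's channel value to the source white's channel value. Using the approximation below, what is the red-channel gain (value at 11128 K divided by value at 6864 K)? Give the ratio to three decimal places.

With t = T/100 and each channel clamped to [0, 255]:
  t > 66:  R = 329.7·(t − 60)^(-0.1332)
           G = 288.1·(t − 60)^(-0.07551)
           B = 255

At 6864 K (t = 68.64):
  R = 329.7·(68.64 − 60)^(-0.1332) = 329.7·8.64^(-0.1332) = 329.7·0.75034 = 247.386.
At 11128 K (t = 111.28):
  R = 329.7·(111.28 − 60)^(-0.1332) = 329.7·51.28^(-0.1332) = 329.7·0.59188 = 195.143.
Gain = 195.143 / 247.386 = 0.7888 → 0.789.

0.789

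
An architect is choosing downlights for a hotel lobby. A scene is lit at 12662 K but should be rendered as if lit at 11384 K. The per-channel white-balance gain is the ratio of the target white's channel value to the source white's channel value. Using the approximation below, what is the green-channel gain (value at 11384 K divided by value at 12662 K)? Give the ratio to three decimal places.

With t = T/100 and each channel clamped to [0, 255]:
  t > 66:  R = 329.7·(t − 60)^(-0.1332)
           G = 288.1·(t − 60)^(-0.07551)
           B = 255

At 12662 K (t = 126.62):
  G = 288.1·(126.62 − 60)^(-0.07551) = 288.1·66.62^(-0.07551) = 288.1·0.72828 = 209.818.
At 11384 K (t = 113.84):
  G = 288.1·(113.84 − 60)^(-0.07551) = 288.1·53.84^(-0.07551) = 288.1·0.74009 = 213.220.
Gain = 213.220 / 209.818 = 1.0162 → 1.016.

1.016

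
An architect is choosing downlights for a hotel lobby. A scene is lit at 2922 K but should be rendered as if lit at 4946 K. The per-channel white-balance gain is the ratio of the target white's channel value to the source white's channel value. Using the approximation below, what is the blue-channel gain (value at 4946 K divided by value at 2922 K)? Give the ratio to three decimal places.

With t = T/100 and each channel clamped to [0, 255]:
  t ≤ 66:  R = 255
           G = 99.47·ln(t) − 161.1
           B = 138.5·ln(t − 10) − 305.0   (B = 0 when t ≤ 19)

1.954

At 2922 K (t = 29.22):
  B = 138.5·ln(29.22 − 10) − 305.0 = 138.5·ln 19.22 − 305.0 = 138.5·2.9560 − 305.0 = 104.399.
At 4946 K (t = 49.46):
  B = 138.5·ln(49.46 − 10) − 305.0 = 138.5·ln 39.46 − 305.0 = 138.5·3.6753 − 305.0 = 204.027.
Gain = 204.027 / 104.399 = 1.9543 → 1.954.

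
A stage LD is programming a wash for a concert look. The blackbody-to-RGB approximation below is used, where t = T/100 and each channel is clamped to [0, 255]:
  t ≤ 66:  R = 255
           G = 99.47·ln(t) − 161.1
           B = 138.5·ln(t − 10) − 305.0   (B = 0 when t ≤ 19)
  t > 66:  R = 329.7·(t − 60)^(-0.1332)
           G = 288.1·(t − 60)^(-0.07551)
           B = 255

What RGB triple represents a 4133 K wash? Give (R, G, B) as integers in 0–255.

(255, 209, 172)

t = 4133/100 = 41.33; the t ≤ 66 branch applies.
R = 255 by definition for t ≤ 66.
G = 99.47·ln 41.33 − 161.1 = 99.47·3.7216 − 161.1 = 209.086.
B = 138.5·ln(41.33 − 10) − 305.0 = 138.5·ln 31.33 − 305.0 = 138.5·3.4446 − 305.0 = 172.074.
Rounded: (255, 209, 172).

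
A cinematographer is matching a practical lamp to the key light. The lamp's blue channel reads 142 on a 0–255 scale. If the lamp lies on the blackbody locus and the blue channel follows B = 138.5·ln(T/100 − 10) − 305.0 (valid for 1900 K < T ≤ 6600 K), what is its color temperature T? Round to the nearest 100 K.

3500 K

ln(t − 10) = (142 + 305.0) / 138.5 = 3.2274.
t − 10 = e^3.2274 = 25.215, so t = 35.215.
T = 100·t = 3521 K → 3500 K to the nearest 100 K.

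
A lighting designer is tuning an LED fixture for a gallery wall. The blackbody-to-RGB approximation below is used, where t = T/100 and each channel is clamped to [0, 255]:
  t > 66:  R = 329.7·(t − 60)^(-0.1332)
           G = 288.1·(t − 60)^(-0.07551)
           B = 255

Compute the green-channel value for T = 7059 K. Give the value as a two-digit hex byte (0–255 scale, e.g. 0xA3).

t = 7059/100 = 70.59; the t > 66 branch applies.
G = 288.1·(70.59 − 60)^(-0.07551) = 288.1·10.59^(-0.07551) = 288.1·0.83678 = 241.076.
Rounded: 241; in hex, 0xF1.

0xF1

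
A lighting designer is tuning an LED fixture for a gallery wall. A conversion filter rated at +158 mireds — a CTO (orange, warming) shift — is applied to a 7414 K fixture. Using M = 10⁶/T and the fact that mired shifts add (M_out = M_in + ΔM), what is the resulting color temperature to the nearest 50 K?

M_in = 10⁶/7414 = 134.88 mireds.
M_out = 134.88 + (+158) = 292.88 mireds.
T_out = 10⁶/292.88 = 3414.4 K → 3400 K.

3400 K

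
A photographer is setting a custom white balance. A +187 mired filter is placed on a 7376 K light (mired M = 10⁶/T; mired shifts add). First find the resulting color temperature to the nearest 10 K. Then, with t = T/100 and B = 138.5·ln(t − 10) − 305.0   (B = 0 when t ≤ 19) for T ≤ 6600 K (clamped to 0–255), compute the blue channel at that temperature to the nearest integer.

117

M_in = 10⁶/7376 = 135.57; M_out = 135.57 + (+187) = 322.57.
T_out = 10⁶/322.57 = 3100.1 K → 3100 K; t = 31.
B = 138.5·ln(31 − 10) − 305.0 = 138.5·ln 21 − 305.0 = 138.5·3.0445 − 305.0 = 116.666.
Rounded: 117.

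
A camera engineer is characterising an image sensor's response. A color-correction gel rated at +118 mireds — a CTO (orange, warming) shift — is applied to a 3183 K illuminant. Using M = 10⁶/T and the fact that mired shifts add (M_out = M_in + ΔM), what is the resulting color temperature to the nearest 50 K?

M_in = 10⁶/3183 = 314.17 mireds.
M_out = 314.17 + (+118) = 432.17 mireds.
T_out = 10⁶/432.17 = 2313.9 K → 2300 K.

2300 K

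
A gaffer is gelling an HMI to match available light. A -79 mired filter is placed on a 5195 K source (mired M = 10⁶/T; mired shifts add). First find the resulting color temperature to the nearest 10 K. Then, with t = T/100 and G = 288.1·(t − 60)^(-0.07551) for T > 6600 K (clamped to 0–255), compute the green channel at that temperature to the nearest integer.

224

M_in = 10⁶/5195 = 192.49; M_out = 192.49 + (-79) = 113.49.
T_out = 10⁶/113.49 = 8811.1 K → 8810 K; t = 88.1.
G = 288.1·(88.1 − 60)^(-0.07551) = 288.1·28.1^(-0.07551) = 288.1·0.77733 = 223.950.
Rounded: 224.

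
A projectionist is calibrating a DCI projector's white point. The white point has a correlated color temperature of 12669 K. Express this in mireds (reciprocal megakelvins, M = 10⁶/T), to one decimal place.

M = 10⁶ / 12669 = 78.933 → 78.9 mireds.

78.9 mireds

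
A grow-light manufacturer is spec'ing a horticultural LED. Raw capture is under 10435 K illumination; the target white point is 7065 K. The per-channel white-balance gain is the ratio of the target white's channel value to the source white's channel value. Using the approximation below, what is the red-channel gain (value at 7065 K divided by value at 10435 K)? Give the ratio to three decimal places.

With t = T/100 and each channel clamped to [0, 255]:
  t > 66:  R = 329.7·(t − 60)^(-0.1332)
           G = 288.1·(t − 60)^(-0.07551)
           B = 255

At 10435 K (t = 104.35):
  R = 329.7·(104.35 − 60)^(-0.1332) = 329.7·44.35^(-0.1332) = 329.7·0.60344 = 198.954.
At 7065 K (t = 70.65):
  R = 329.7·(70.65 − 60)^(-0.1332) = 329.7·10.65^(-0.1332) = 329.7·0.72972 = 240.589.
Gain = 240.589 / 198.954 = 1.2093 → 1.209.

1.209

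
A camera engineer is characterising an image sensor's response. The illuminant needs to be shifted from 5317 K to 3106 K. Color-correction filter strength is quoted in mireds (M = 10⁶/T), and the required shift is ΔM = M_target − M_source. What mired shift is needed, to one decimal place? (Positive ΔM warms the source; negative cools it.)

+133.9 mireds

M_source = 10⁶/5317 = 188.076; M_target = 10⁶/3106 = 321.958.
ΔM = 321.958 − 188.076 = 133.882 → +133.9 mireds, a warming shift.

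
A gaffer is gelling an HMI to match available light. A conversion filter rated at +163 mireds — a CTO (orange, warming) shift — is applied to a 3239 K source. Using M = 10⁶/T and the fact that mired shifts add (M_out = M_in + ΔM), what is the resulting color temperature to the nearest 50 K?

M_in = 10⁶/3239 = 308.74 mireds.
M_out = 308.74 + (+163) = 471.74 mireds.
T_out = 10⁶/471.74 = 2119.8 K → 2100 K.

2100 K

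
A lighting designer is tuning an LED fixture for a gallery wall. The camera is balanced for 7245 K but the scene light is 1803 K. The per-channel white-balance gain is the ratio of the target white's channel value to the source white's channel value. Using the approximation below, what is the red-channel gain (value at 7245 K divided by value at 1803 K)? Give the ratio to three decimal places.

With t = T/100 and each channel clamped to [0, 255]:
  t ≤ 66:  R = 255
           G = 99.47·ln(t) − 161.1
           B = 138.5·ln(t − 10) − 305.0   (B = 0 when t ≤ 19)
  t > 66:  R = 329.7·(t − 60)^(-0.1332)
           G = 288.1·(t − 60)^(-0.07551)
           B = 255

At 1803 K (t = 18.03):
  R = 255 by definition for t ≤ 66.
At 7245 K (t = 72.45):
  R = 329.7·(72.45 − 60)^(-0.1332) = 329.7·12.45^(-0.1332) = 329.7·0.71470 = 235.636.
Gain = 235.636 / 255.000 = 0.9241 → 0.924.

0.924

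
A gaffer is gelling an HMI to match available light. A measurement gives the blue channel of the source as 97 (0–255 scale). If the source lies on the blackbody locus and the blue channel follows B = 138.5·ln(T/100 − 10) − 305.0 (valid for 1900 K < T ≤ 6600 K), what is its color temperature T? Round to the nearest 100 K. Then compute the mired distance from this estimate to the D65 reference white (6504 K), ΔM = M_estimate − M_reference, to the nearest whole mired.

ln(t − 10) = (97 + 305.0) / 138.5 = 2.9025.
t − 10 = e^2.9025 = 18.220, so t = 28.220.
T = 100·t = 2822 K → 2800 K to the nearest 100 K.
M_estimate = 10⁶/2800 = 357.14; M_reference = 10⁶/6504 = 153.75.
ΔM = 357.14 − 153.75 = 203.39 → +203 mireds.

+203 mireds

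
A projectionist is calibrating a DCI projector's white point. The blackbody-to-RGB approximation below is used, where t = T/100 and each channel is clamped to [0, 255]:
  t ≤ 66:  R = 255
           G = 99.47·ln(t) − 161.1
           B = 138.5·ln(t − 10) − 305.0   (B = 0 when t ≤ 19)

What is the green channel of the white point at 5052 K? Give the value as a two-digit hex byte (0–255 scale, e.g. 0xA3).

t = 5052/100 = 50.52; the t ≤ 66 branch applies.
G = 99.47·ln 50.52 − 161.1 = 99.47·3.9224 − 161.1 = 229.058.
Rounded: 229; in hex, 0xE5.

0xE5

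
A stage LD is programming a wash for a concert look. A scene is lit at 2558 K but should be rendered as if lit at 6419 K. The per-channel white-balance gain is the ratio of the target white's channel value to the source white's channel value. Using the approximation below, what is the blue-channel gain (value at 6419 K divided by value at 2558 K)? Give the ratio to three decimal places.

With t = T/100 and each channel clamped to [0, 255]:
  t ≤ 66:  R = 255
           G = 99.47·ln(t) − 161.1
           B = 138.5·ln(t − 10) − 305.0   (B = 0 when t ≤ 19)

3.292

At 2558 K (t = 25.58):
  B = 138.5·ln(25.58 − 10) − 305.0 = 138.5·ln 15.58 − 305.0 = 138.5·2.7460 − 305.0 = 75.319.
At 6419 K (t = 64.19):
  B = 138.5·ln(64.19 − 10) − 305.0 = 138.5·ln 54.19 − 305.0 = 138.5·3.9925 − 305.0 = 247.961.
Gain = 247.961 / 75.319 = 3.2921 → 3.292.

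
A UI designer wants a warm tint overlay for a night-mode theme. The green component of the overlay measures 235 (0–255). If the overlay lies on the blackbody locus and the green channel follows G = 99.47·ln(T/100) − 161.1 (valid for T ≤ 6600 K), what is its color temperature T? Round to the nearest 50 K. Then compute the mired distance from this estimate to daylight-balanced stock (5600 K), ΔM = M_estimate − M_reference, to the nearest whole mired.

ln t = (235 + 161.1) / 99.47 = 3.9821.
t = e^3.9821 = 53.630.
T = 100·t = 5363 K → 5350 K to the nearest 50 K.
M_estimate = 10⁶/5350 = 186.92; M_reference = 10⁶/5600 = 178.57.
ΔM = 186.92 − 178.57 = 8.34 → +8 mireds.

+8 mireds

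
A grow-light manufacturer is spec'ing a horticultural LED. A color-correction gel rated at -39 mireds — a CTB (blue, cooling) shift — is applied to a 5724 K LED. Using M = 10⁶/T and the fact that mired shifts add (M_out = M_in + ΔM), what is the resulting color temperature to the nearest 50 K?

M_in = 10⁶/5724 = 174.70 mireds.
M_out = 174.70 + (-39) = 135.70 mireds.
T_out = 10⁶/135.70 = 7369.0 K → 7350 K.

7350 K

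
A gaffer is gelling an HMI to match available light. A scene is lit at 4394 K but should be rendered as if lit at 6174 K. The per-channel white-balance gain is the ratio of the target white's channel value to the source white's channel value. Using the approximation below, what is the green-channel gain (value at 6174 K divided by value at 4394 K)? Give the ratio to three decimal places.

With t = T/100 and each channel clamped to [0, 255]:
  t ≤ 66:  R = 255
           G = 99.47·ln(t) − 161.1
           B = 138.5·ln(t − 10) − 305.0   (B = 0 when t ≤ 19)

At 4394 K (t = 43.94):
  G = 99.47·ln 43.94 − 161.1 = 99.47·3.7828 − 161.1 = 215.178.
At 6174 K (t = 61.74):
  G = 99.47·ln 61.74 − 161.1 = 99.47·4.1229 − 161.1 = 249.008.
Gain = 249.008 / 215.178 = 1.1572 → 1.157.

1.157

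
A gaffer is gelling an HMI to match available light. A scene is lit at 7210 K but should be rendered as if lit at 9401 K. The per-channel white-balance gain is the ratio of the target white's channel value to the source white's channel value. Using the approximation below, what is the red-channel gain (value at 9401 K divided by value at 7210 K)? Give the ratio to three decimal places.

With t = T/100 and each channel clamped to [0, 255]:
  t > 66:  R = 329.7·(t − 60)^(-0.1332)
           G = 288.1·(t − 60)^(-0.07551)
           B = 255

0.871

At 7210 K (t = 72.1):
  R = 329.7·(72.1 − 60)^(-0.1332) = 329.7·12.1^(-0.1332) = 329.7·0.71742 = 236.533.
At 9401 K (t = 94.01):
  R = 329.7·(94.01 − 60)^(-0.1332) = 329.7·34.01^(-0.1332) = 329.7·0.62516 = 206.115.
Gain = 206.115 / 236.533 = 0.8714 → 0.871.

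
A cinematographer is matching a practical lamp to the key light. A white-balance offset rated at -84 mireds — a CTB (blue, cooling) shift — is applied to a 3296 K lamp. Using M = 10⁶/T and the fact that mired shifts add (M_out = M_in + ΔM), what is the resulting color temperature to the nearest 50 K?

4550 K

M_in = 10⁶/3296 = 303.40 mireds.
M_out = 303.40 + (-84) = 219.40 mireds.
T_out = 10⁶/219.40 = 4557.9 K → 4550 K.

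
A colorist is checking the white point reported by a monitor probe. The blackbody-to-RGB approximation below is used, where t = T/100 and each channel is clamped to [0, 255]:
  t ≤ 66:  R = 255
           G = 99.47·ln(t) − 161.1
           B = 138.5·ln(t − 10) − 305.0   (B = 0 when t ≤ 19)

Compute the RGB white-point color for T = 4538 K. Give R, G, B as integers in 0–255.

t = 4538/100 = 45.38; the t ≤ 66 branch applies.
R = 255 by definition for t ≤ 66.
G = 99.47·ln 45.38 − 161.1 = 99.47·3.8151 − 161.1 = 218.385.
B = 138.5·ln(45.38 − 10) − 305.0 = 138.5·ln 35.38 − 305.0 = 138.5·3.5661 − 305.0 = 188.911.
Rounded: (255, 218, 189).

R=255, G=218, B=189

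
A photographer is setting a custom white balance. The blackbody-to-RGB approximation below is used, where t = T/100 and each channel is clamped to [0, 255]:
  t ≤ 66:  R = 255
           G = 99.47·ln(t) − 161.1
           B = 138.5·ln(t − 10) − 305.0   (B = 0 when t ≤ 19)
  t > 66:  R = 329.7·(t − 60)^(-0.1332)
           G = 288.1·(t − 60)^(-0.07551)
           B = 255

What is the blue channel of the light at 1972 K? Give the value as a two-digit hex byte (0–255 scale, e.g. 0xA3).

0x0A

t = 1972/100 = 19.72; the t ≤ 66 branch applies.
B = 138.5·ln(19.72 − 10) − 305.0 = 138.5·ln 9.72 − 305.0 = 138.5·2.2742 − 305.0 = 9.975.
Rounded: 10; in hex, 0x0A.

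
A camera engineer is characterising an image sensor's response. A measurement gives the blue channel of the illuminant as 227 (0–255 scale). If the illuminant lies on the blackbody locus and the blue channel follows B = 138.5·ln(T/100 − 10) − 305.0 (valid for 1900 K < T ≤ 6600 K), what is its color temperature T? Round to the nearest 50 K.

ln(t − 10) = (227 + 305.0) / 138.5 = 3.8412.
t − 10 = e^3.8412 = 46.579, so t = 56.579.
T = 100·t = 5658 K → 5650 K to the nearest 50 K.

5650 K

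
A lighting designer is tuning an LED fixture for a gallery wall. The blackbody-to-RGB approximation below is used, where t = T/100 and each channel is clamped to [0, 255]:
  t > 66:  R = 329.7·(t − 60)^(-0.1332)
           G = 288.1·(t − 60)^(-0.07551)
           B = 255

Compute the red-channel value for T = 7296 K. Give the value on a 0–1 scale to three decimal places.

0.919

t = 7296/100 = 72.96; the t > 66 branch applies.
R = 329.7·(72.96 − 60)^(-0.1332) = 329.7·12.96^(-0.1332) = 329.7·0.71089 = 234.380.
On a 0–1 scale: 234.380/255 = 0.9191 → 0.919.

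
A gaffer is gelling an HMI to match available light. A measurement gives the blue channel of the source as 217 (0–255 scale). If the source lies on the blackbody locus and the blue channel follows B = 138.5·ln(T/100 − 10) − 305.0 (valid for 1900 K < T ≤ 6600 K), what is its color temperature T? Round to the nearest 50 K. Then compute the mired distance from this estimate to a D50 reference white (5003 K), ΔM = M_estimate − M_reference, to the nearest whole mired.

ln(t − 10) = (217 + 305.0) / 138.5 = 3.7690.
t − 10 = e^3.7690 = 43.335, so t = 53.335.
T = 100·t = 5333 K → 5350 K to the nearest 50 K.
M_estimate = 10⁶/5350 = 186.92; M_reference = 10⁶/5003 = 199.88.
ΔM = 186.92 − 199.88 = -12.96 → -13 mireds.

-13 mireds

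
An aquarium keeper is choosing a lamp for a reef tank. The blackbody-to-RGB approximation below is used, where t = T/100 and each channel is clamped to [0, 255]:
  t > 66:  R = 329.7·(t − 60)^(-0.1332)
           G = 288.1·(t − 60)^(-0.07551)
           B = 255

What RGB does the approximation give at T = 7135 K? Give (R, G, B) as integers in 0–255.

(239, 240, 255)

t = 7135/100 = 71.35; the t > 66 branch applies.
R = 329.7·(71.35 − 60)^(-0.1332) = 329.7·11.35^(-0.1332) = 329.7·0.72356 = 238.558.
G = 288.1·(71.35 − 60)^(-0.07551) = 288.1·11.35^(-0.07551) = 288.1·0.83241 = 239.817.
B = 255 by definition for t > 66.
Rounded: (239, 240, 255).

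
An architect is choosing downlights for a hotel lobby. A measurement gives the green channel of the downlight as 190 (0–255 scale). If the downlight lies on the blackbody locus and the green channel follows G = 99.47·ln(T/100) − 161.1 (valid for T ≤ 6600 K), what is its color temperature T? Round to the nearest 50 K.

ln t = (190 + 161.1) / 99.47 = 3.5297.
t = e^3.5297 = 34.114.
T = 100·t = 3411 K → 3400 K to the nearest 50 K.

3400 K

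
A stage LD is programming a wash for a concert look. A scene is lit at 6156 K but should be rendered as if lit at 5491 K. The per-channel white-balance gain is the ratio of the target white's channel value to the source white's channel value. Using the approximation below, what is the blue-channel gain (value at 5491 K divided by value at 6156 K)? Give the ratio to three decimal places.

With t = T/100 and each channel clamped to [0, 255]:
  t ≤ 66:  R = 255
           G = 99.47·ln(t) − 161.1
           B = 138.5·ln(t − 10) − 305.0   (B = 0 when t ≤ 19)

At 6156 K (t = 61.56):
  B = 138.5·ln(61.56 − 10) − 305.0 = 138.5·ln 51.56 − 305.0 = 138.5·3.9427 − 305.0 = 241.070.
At 5491 K (t = 54.91):
  B = 138.5·ln(54.91 − 10) − 305.0 = 138.5·ln 44.91 − 305.0 = 138.5·3.8047 − 305.0 = 221.945.
Gain = 221.945 / 241.070 = 0.9207 → 0.921.

0.921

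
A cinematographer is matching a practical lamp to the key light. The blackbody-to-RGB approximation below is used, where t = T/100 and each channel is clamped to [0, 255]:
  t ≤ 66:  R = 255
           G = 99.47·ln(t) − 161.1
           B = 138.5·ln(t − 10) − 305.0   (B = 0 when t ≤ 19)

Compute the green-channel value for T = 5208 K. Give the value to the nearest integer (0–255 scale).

t = 5208/100 = 52.08; the t ≤ 66 branch applies.
G = 99.47·ln 52.08 − 161.1 = 99.47·3.9528 − 161.1 = 232.083.
Rounded: 232.

232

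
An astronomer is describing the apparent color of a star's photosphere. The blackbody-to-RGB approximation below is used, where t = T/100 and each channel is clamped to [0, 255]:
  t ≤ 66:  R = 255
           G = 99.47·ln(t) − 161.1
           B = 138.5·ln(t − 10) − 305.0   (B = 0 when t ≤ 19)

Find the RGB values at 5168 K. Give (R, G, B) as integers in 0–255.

t = 5168/100 = 51.68; the t ≤ 66 branch applies.
R = 255 by definition for t ≤ 66.
G = 99.47·ln 51.68 − 161.1 = 99.47·3.9451 − 161.1 = 231.316.
B = 138.5·ln(51.68 − 10) − 305.0 = 138.5·ln 41.68 − 305.0 = 138.5·3.7300 − 305.0 = 211.608.
Rounded: (255, 231, 212).

(255, 231, 212)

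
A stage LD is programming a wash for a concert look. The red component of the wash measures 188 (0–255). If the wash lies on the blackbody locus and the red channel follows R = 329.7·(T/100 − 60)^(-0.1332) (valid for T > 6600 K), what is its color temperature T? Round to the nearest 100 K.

12800 K

(t − 60)^(-0.1332) = 188/329.7 = 0.57022.
t − 60 = 0.57022^(1/-0.1332) = 0.57022^(-7.508) = 67.848, so t = 127.848.
T = 100·t = 12785 K → 12800 K to the nearest 100 K.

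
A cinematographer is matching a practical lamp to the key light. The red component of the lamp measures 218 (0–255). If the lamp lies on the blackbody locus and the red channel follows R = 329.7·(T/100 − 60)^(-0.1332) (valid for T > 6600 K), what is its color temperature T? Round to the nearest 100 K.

8200 K

(t − 60)^(-0.1332) = 218/329.7 = 0.66121.
t − 60 = 0.66121^(1/-0.1332) = 0.66121^(-7.508) = 22.326, so t = 82.326.
T = 100·t = 8233 K → 8200 K to the nearest 100 K.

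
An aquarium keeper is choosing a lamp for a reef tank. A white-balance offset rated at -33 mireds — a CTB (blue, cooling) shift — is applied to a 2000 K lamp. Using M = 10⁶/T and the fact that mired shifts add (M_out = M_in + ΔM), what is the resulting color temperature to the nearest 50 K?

M_in = 10⁶/2000 = 500.00 mireds.
M_out = 500.00 + (-33) = 467.00 mireds.
T_out = 10⁶/467.00 = 2141.3 K → 2150 K.

2150 K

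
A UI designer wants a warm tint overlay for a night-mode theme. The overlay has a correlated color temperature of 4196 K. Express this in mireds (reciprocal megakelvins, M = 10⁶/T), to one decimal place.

238.3 mireds

M = 10⁶ / 4196 = 238.322 → 238.3 mireds.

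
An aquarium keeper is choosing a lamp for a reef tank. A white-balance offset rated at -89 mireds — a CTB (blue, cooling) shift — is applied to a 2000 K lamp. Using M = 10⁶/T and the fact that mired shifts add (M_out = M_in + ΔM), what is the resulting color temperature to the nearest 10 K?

M_in = 10⁶/2000 = 500.00 mireds.
M_out = 500.00 + (-89) = 411.00 mireds.
T_out = 10⁶/411.00 = 2433.1 K → 2430 K.

2430 K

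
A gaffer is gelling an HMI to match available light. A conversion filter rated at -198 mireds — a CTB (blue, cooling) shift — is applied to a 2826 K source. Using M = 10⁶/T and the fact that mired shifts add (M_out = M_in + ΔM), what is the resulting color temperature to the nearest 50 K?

6400 K

M_in = 10⁶/2826 = 353.86 mireds.
M_out = 353.86 + (-198) = 155.86 mireds.
T_out = 10⁶/155.86 = 6416.1 K → 6400 K.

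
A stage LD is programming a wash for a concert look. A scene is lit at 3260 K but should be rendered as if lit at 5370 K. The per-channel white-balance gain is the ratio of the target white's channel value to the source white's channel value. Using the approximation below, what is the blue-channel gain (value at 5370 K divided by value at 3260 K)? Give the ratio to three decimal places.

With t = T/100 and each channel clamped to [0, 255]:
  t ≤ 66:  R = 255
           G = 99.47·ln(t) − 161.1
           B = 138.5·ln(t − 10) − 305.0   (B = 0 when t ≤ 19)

At 3260 K (t = 32.6):
  B = 138.5·ln(32.6 − 10) − 305.0 = 138.5·ln 22.6 − 305.0 = 138.5·3.1179 − 305.0 = 126.836.
At 5370 K (t = 53.7):
  B = 138.5·ln(53.7 − 10) − 305.0 = 138.5·ln 43.7 − 305.0 = 138.5·3.7773 − 305.0 = 218.163.
Gain = 218.163 / 126.836 = 1.7200 → 1.720.

1.720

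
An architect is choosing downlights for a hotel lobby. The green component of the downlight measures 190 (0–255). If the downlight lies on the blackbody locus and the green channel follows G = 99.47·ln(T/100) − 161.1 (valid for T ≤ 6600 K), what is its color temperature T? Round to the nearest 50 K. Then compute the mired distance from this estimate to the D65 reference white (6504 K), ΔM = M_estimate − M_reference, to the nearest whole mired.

ln t = (190 + 161.1) / 99.47 = 3.5297.
t = e^3.5297 = 34.114.
T = 100·t = 3411 K → 3400 K to the nearest 50 K.
M_estimate = 10⁶/3400 = 294.12; M_reference = 10⁶/6504 = 153.75.
ΔM = 294.12 − 153.75 = 140.37 → +140 mireds.

+140 mireds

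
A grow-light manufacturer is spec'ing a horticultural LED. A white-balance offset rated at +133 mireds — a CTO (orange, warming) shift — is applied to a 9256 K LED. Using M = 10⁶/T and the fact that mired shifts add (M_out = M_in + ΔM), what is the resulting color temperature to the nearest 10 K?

4150 K

M_in = 10⁶/9256 = 108.04 mireds.
M_out = 108.04 + (+133) = 241.04 mireds.
T_out = 10⁶/241.04 = 4148.7 K → 4150 K.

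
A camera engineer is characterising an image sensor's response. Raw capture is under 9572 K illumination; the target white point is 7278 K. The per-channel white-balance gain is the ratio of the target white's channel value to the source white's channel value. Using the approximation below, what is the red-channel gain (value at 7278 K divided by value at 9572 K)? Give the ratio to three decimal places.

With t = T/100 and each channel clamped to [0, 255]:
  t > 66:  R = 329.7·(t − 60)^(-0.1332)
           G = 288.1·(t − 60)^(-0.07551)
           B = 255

At 9572 K (t = 95.72):
  R = 329.7·(95.72 − 60)^(-0.1332) = 329.7·35.72^(-0.1332) = 329.7·0.62109 = 204.772.
At 7278 K (t = 72.78):
  R = 329.7·(72.78 − 60)^(-0.1332) = 329.7·12.78^(-0.1332) = 329.7·0.71221 = 234.817.
Gain = 234.817 / 204.772 = 1.1467 → 1.147.

1.147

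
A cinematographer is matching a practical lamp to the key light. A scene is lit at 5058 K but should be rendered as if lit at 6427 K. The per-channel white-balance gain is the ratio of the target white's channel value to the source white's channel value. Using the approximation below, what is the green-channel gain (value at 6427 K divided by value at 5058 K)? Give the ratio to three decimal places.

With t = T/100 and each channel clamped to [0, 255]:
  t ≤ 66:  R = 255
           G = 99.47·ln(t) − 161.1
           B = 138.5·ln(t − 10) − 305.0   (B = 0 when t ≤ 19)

1.104

At 5058 K (t = 50.58):
  G = 99.47·ln 50.58 − 161.1 = 99.47·3.9236 − 161.1 = 229.176.
At 6427 K (t = 64.27):
  G = 99.47·ln 64.27 − 161.1 = 99.47·4.1631 − 161.1 = 253.003.
Gain = 253.003 / 229.176 = 1.1040 → 1.104.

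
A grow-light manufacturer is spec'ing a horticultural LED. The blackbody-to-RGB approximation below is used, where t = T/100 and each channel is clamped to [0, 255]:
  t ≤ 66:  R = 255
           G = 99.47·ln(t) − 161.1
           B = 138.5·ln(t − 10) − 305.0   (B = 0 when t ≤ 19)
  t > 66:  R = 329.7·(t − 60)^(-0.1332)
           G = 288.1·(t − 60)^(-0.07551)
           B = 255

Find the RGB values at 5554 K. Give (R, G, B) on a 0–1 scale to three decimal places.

(1.000, 0.935, 0.878)

t = 5554/100 = 55.54; the t ≤ 66 branch applies.
R = 255 by definition for t ≤ 66.
G = 99.47·ln 55.54 − 161.1 = 99.47·4.0171 − 161.1 = 238.481.
B = 138.5·ln(55.54 − 10) − 305.0 = 138.5·ln 45.54 − 305.0 = 138.5·3.8186 − 305.0 = 223.875.
Dividing each by 255: (1.0000, 0.9352, 0.8779) → (1.000, 0.935, 0.878).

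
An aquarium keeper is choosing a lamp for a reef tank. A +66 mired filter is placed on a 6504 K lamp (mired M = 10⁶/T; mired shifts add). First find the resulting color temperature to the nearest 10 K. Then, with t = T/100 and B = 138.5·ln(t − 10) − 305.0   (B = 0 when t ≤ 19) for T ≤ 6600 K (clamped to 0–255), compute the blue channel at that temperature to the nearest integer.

M_in = 10⁶/6504 = 153.75; M_out = 153.75 + (+66) = 219.75.
T_out = 10⁶/219.75 = 4550.6 K → 4550 K; t = 45.5.
B = 138.5·ln(45.5 − 10) − 305.0 = 138.5·ln 35.5 − 305.0 = 138.5·3.5695 − 305.0 = 189.380.
Rounded: 189.

189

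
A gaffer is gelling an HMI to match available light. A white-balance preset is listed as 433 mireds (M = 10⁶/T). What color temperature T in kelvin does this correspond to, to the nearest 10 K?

T = 10⁶ / 433 = 2309.47 K → 2310 K.

2310 K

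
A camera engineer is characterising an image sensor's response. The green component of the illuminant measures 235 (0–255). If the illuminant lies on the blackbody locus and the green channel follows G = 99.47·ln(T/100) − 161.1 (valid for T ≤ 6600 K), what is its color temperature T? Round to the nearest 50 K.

ln t = (235 + 161.1) / 99.47 = 3.9821.
t = e^3.9821 = 53.630.
T = 100·t = 5363 K → 5350 K to the nearest 50 K.

5350 K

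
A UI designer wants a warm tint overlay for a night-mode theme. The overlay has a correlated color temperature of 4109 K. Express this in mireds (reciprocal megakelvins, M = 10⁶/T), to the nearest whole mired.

M = 10⁶ / 4109 = 243.368 → 243 mireds.

243 mireds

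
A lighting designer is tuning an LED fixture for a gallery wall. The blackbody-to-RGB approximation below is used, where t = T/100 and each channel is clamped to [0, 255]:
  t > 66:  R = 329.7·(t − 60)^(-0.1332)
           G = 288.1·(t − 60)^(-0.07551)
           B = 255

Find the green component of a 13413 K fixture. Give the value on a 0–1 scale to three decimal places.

t = 13413/100 = 134.13; the t > 66 branch applies.
G = 288.1·(134.13 − 60)^(-0.07551) = 288.1·74.13^(-0.07551) = 288.1·0.72243 = 208.133.
On a 0–1 scale: 208.133/255 = 0.8162 → 0.816.

0.816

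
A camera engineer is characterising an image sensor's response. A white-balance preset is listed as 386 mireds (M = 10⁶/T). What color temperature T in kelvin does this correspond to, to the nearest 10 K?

2590 K

T = 10⁶ / 386 = 2590.67 K → 2590 K.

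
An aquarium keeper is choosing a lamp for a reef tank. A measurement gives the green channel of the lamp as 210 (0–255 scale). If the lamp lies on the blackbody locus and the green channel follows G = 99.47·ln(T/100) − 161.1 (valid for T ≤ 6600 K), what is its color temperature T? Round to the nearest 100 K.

4200 K

ln t = (210 + 161.1) / 99.47 = 3.7308.
t = e^3.7308 = 41.711.
T = 100·t = 4171 K → 4200 K to the nearest 100 K.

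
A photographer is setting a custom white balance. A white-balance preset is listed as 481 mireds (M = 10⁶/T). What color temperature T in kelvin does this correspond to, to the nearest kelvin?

T = 10⁶ / 481 = 2079.00 K → 2079 K.

2079 K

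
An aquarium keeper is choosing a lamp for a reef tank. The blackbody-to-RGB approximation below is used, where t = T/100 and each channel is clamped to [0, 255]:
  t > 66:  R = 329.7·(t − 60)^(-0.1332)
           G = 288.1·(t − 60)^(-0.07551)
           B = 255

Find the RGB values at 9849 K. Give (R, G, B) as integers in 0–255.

t = 9849/100 = 98.49; the t > 66 branch applies.
R = 329.7·(98.49 − 60)^(-0.1332) = 329.7·38.49^(-0.1332) = 329.7·0.61494 = 202.745.
G = 288.1·(98.49 − 60)^(-0.07551) = 288.1·38.49^(-0.07551) = 288.1·0.75908 = 218.692.
B = 255 by definition for t > 66.
Rounded: (203, 219, 255).

(203, 219, 255)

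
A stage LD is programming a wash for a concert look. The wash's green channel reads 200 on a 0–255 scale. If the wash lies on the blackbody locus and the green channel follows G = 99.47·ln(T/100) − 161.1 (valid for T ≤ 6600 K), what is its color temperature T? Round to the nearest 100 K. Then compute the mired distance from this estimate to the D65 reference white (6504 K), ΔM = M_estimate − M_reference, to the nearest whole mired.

+109 mireds

ln t = (200 + 161.1) / 99.47 = 3.6302.
t = e^3.6302 = 37.722.
T = 100·t = 3772 K → 3800 K to the nearest 100 K.
M_estimate = 10⁶/3800 = 263.16; M_reference = 10⁶/6504 = 153.75.
ΔM = 263.16 − 153.75 = 109.41 → +109 mireds.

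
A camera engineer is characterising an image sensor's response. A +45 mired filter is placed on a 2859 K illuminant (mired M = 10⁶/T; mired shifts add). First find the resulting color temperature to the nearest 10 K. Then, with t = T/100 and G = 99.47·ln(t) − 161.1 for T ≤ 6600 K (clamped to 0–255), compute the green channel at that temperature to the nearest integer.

160

M_in = 10⁶/2859 = 349.77; M_out = 349.77 + (+45) = 394.77.
T_out = 10⁶/394.77 = 2533.1 K → 2530 K; t = 25.3.
G = 99.47·ln 25.3 − 161.1 = 99.47·3.2308 − 161.1 = 160.268.
Rounded: 160.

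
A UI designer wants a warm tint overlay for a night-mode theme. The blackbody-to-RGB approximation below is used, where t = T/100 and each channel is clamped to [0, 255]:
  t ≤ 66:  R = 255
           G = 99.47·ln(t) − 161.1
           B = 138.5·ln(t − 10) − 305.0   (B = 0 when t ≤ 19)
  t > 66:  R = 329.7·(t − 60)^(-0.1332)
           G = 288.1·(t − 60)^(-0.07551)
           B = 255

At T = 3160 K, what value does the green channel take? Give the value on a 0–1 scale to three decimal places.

t = 3160/100 = 31.6; the t ≤ 66 branch applies.
G = 99.47·ln 31.6 − 161.1 = 99.47·3.4532 − 161.1 = 182.386.
On a 0–1 scale: 182.386/255 = 0.7152 → 0.715.

0.715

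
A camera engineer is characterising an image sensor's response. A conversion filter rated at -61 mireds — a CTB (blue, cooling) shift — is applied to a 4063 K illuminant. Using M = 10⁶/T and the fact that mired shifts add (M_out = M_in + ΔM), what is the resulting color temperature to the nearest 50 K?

M_in = 10⁶/4063 = 246.12 mireds.
M_out = 246.12 + (-61) = 185.12 mireds.
T_out = 10⁶/185.12 = 5401.8 K → 5400 K.

5400 K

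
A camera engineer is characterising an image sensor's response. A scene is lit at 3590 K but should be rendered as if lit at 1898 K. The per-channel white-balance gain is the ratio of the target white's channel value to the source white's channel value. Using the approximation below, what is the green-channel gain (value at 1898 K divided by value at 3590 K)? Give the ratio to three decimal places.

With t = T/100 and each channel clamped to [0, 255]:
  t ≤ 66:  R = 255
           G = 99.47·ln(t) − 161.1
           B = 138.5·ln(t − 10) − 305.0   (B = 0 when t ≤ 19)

0.675

At 3590 K (t = 35.9):
  G = 99.47·ln 35.9 − 161.1 = 99.47·3.5807 − 161.1 = 195.076.
At 1898 K (t = 18.98):
  G = 99.47·ln 18.98 − 161.1 = 99.47·2.9434 − 161.1 = 131.679.
Gain = 131.679 / 195.076 = 0.6750 → 0.675.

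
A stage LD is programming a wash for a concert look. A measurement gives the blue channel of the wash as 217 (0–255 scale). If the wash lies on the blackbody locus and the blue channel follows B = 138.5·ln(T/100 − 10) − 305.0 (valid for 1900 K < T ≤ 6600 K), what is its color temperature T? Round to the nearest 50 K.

ln(t − 10) = (217 + 305.0) / 138.5 = 3.7690.
t − 10 = e^3.7690 = 43.335, so t = 53.335.
T = 100·t = 5333 K → 5350 K to the nearest 50 K.

5350 K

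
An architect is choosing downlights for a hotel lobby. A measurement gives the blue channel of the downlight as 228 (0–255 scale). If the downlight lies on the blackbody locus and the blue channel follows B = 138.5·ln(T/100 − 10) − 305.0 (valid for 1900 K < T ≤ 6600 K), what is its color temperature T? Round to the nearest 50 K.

ln(t − 10) = (228 + 305.0) / 138.5 = 3.8484.
t − 10 = e^3.8484 = 46.917, so t = 56.917.
T = 100·t = 5692 K → 5700 K to the nearest 50 K.

5700 K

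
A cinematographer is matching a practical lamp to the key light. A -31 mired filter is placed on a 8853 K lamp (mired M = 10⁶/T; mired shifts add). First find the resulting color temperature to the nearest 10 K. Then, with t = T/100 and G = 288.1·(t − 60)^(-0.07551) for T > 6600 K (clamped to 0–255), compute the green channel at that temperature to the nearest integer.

211

M_in = 10⁶/8853 = 112.96; M_out = 112.96 + (-31) = 81.96.
T_out = 10⁶/81.96 = 12201.7 K → 12200 K; t = 122.
G = 288.1·(122 − 60)^(-0.07551) = 288.1·62^(-0.07551) = 288.1·0.73225 = 210.960.
Rounded: 211.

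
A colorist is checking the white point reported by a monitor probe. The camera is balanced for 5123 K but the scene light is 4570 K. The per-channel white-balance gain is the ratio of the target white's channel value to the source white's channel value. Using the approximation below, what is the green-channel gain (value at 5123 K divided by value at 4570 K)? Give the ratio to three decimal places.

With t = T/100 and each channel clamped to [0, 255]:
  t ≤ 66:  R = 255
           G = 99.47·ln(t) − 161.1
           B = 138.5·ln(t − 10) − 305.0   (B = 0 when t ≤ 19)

1.052

At 4570 K (t = 45.7):
  G = 99.47·ln 45.7 − 161.1 = 99.47·3.8221 − 161.1 = 219.084.
At 5123 K (t = 51.23):
  G = 99.47·ln 51.23 − 161.1 = 99.47·3.9363 − 161.1 = 230.446.
Gain = 230.446 / 219.084 = 1.0519 → 1.052.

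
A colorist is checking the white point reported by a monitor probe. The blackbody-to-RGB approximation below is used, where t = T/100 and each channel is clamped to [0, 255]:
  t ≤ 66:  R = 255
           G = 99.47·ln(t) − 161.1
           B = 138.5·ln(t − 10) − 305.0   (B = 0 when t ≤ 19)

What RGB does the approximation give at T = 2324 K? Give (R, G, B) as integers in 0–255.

t = 2324/100 = 23.24; the t ≤ 66 branch applies.
R = 255 by definition for t ≤ 66.
G = 99.47·ln 23.24 − 161.1 = 99.47·3.1459 − 161.1 = 151.820.
B = 138.5·ln(23.24 − 10) − 305.0 = 138.5·ln 13.24 − 305.0 = 138.5·2.5832 − 305.0 = 52.779.
Rounded: (255, 152, 53).

(255, 152, 53)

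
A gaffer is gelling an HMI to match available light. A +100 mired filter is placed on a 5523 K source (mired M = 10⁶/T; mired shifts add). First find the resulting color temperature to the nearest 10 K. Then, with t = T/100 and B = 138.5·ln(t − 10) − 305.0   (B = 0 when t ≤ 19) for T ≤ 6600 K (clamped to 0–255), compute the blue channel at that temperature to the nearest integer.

144

M_in = 10⁶/5523 = 181.06; M_out = 181.06 + (+100) = 281.06.
T_out = 10⁶/281.06 = 3557.9 K → 3560 K; t = 35.6.
B = 138.5·ln(35.6 − 10) − 305.0 = 138.5·ln 25.6 − 305.0 = 138.5·3.2426 − 305.0 = 144.099.
Rounded: 144.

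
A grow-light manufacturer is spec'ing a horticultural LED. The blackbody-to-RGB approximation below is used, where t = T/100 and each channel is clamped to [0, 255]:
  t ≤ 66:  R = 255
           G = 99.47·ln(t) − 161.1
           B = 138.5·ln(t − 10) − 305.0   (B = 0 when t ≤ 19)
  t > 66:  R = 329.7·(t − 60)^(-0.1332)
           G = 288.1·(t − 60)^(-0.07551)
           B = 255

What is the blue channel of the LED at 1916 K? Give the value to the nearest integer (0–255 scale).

2

t = 1916/100 = 19.16; the t ≤ 66 branch applies.
B = 138.5·ln(19.16 − 10) − 305.0 = 138.5·ln 9.16 − 305.0 = 138.5·2.2148 − 305.0 = 1.756.
Rounded: 2.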